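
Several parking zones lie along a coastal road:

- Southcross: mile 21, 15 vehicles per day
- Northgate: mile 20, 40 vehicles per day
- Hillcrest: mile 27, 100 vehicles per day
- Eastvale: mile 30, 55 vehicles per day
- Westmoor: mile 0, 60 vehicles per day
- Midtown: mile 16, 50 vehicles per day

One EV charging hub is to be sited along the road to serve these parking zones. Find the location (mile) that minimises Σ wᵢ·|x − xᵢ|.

x = 21

For a sum of weighted absolute distances on a line, the optimum is the weighted median (not the mean). Total weight W = 320; half-weight = 160.
Sort by position and accumulate weight:
  mile 0 (Westmoor, w=60) → cum 60
  mile 16 (Midtown, w=50) → cum 110
  mile 20 (Northgate, w=40) → cum 150
  mile 21 (Southcross, w=15) → cum 165  ≥ 160 → median here
  mile 27 (Hillcrest, w=100) → cum 265
  mile 30 (Eastvale, w=55) → cum 320
Optimal location: mile 21.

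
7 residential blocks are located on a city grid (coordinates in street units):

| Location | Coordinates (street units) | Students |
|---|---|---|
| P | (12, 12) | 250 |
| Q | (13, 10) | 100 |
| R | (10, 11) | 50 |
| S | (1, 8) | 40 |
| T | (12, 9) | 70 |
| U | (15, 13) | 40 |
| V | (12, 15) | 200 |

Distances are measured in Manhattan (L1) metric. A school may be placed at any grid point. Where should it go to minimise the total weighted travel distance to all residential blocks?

Manhattan distance separates: Σwᵢ(|x−xᵢ|+|y−yᵢ|) = Σwᵢ|x−xᵢ| + Σwᵢ|y−yᵢ|, so x and y are optimised independently as 1-D weighted medians.
Total weight W = 750; half = 375.
x-coordinate, sorted with cumulative weight:
  x=1 (S, w=40) cum 40
  x=10 (R, w=50) cum 90
  x=12 (P, w=250) cum 340
  x=12 (T, w=70) cum 410  ← median
  x=12 (V, w=200) cum 610
  x=13 (Q, w=100) cum 710
  x=15 (U, w=40) cum 750
⇒ x* = 12
y-coordinate, sorted with cumulative weight:
  y=8 (S, w=40) cum 40
  y=9 (T, w=70) cum 110
  y=10 (Q, w=100) cum 210
  y=11 (R, w=50) cum 260
  y=12 (P, w=250) cum 510  ← median
  y=13 (U, w=40) cum 550
  y=15 (V, w=200) cum 750
⇒ y* = 12

(12, 12)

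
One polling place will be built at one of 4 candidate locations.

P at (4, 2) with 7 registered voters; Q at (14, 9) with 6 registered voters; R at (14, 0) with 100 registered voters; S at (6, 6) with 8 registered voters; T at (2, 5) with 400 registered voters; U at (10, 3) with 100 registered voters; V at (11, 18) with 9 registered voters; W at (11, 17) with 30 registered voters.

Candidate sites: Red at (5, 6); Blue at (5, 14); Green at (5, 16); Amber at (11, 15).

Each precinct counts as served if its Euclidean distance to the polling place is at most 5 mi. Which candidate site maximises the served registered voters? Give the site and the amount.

Red, covering 415

Coverage radius r = 5 mi; a point is covered iff (Δx)²+(Δy)² ≤ 5² = 25.
  Red (5, 6): covers {P, S, T} → 415
  Blue (5, 14): covers {none} → 0
  Green (5, 16): covers {none} → 0
  Amber (11, 15): covers {V, W} → 39
Maximum coverage at Red: 415 registered voters.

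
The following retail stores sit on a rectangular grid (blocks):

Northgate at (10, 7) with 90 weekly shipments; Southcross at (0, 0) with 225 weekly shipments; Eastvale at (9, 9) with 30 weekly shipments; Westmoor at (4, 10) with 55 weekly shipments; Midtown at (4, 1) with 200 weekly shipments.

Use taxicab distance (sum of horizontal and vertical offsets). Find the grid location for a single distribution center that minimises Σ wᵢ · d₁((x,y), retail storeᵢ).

Manhattan distance separates: Σwᵢ(|x−xᵢ|+|y−yᵢ|) = Σwᵢ|x−xᵢ| + Σwᵢ|y−yᵢ|, so x and y are optimised independently as 1-D weighted medians.
Total weight W = 600; half = 300.
x-coordinate, sorted with cumulative weight:
  x=0 (Southcross, w=225) cum 225
  x=4 (Westmoor, w=55) cum 280
  x=4 (Midtown, w=200) cum 480  ← median
  x=9 (Eastvale, w=30) cum 510
  x=10 (Northgate, w=90) cum 600
⇒ x* = 4
y-coordinate, sorted with cumulative weight:
  y=0 (Southcross, w=225) cum 225
  y=1 (Midtown, w=200) cum 425  ← median
  y=7 (Northgate, w=90) cum 515
  y=9 (Eastvale, w=30) cum 545
  y=10 (Westmoor, w=55) cum 600
⇒ y* = 1

(4, 1)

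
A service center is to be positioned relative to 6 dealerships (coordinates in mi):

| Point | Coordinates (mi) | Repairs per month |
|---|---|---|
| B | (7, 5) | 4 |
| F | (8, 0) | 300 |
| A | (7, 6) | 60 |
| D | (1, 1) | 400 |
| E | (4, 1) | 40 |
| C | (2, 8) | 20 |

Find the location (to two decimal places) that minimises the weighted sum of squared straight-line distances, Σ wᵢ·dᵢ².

The minimiser of Σwᵢ‖p−pᵢ‖² is the weighted centroid p* = (Σwᵢpᵢ)/(Σwᵢ).
Σwᵢ = 824.
Σwᵢxᵢ = 4·7 + 300·8 + 60·7 + 400·1 + 40·4 + 20·2 = 3448.
Σwᵢyᵢ = 4·5 + 300·0 + 60·6 + 400·1 + 40·1 + 20·8 = 980.
x* = 3448/824 = 4.18, y* = 980/824 = 1.19.

(4.18, 1.19)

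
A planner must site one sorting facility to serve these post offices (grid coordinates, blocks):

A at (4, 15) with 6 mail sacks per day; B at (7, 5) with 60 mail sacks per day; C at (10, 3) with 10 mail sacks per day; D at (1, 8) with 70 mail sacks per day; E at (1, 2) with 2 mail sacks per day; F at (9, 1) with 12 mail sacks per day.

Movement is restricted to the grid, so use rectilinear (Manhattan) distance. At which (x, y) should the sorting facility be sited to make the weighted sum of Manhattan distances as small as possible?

Manhattan distance separates: Σwᵢ(|x−xᵢ|+|y−yᵢ|) = Σwᵢ|x−xᵢ| + Σwᵢ|y−yᵢ|, so x and y are optimised independently as 1-D weighted medians.
Total weight W = 160; half = 80.
x-coordinate, sorted with cumulative weight:
  x=1 (D, w=70) cum 70
  x=1 (E, w=2) cum 72
  x=4 (A, w=6) cum 78
  x=7 (B, w=60) cum 138  ← median
  x=9 (F, w=12) cum 150
  x=10 (C, w=10) cum 160
⇒ x* = 7
y-coordinate, sorted with cumulative weight:
  y=1 (F, w=12) cum 12
  y=2 (E, w=2) cum 14
  y=3 (C, w=10) cum 24
  y=5 (B, w=60) cum 84  ← median
  y=8 (D, w=70) cum 154
  y=15 (A, w=6) cum 160
⇒ y* = 5

(7, 5)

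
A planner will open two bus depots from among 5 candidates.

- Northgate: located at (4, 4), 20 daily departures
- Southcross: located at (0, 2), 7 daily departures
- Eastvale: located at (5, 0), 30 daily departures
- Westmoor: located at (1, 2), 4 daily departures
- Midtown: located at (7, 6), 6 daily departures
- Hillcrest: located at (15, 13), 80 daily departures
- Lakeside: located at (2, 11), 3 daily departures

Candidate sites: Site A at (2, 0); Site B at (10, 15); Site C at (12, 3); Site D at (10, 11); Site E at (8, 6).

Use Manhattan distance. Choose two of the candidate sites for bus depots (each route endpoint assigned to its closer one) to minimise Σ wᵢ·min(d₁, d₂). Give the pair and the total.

Evaluate every pair (each demand assigned to the nearer of the two):
  {Site A, Site D}: total = 882
  {Site A, Site B}: total = 909
  {Site D, Site E}: total = 1108
  {Site B, Site E}: total = 1117
  {Site C, Site D}: total = 1251
  {Site B, Site C}: total = 1263
  {Site A, Site C}: total = 1371
  {Site A, Site E}: total = 1409
  {Site B, Site D}: total = 1577
  {Site C, Site E}: total = 1597
Best pair: {Site A, Site D} with total 882.

{Site A, Site D}, total 882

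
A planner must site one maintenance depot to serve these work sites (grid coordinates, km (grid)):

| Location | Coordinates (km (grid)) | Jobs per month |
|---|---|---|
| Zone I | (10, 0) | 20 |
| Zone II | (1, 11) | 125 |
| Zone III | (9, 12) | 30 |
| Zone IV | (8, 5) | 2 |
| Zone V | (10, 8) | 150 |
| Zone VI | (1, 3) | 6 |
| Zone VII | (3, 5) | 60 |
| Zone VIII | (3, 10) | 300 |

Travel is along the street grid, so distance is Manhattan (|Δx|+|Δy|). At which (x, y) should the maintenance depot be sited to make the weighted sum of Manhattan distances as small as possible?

Manhattan distance separates: Σwᵢ(|x−xᵢ|+|y−yᵢ|) = Σwᵢ|x−xᵢ| + Σwᵢ|y−yᵢ|, so x and y are optimised independently as 1-D weighted medians.
Total weight W = 693; half = 346.5.
x-coordinate, sorted with cumulative weight:
  x=1 (Zone II, w=125) cum 125
  x=1 (Zone VI, w=6) cum 131
  x=3 (Zone VII, w=60) cum 191
  x=3 (Zone VIII, w=300) cum 491  ← median
  x=8 (Zone IV, w=2) cum 493
  x=9 (Zone III, w=30) cum 523
  x=10 (Zone I, w=20) cum 543
  x=10 (Zone V, w=150) cum 693
⇒ x* = 3
y-coordinate, sorted with cumulative weight:
  y=0 (Zone I, w=20) cum 20
  y=3 (Zone VI, w=6) cum 26
  y=5 (Zone IV, w=2) cum 28
  y=5 (Zone VII, w=60) cum 88
  y=8 (Zone V, w=150) cum 238
  y=10 (Zone VIII, w=300) cum 538  ← median
  y=11 (Zone II, w=125) cum 663
  y=12 (Zone III, w=30) cum 693
⇒ y* = 10

(3, 10)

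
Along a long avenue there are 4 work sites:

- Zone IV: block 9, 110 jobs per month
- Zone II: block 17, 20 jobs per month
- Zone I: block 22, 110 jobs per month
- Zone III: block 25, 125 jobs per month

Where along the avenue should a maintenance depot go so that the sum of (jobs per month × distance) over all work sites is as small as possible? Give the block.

x = 22

For a sum of weighted absolute distances on a line, the optimum is the weighted median (not the mean). Total weight W = 365; half-weight = 182.5.
Sort by position and accumulate weight:
  block 9 (Zone IV, w=110) → cum 110
  block 17 (Zone II, w=20) → cum 130
  block 22 (Zone I, w=110) → cum 240  ≥ 182.5 → median here
  block 25 (Zone III, w=125) → cum 365
Optimal location: block 22.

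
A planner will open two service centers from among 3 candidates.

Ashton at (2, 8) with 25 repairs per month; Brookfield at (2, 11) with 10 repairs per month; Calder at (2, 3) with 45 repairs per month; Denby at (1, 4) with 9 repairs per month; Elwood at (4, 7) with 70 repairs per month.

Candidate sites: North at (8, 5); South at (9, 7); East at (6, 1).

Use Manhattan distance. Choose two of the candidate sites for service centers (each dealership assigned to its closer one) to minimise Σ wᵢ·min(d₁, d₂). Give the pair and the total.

Evaluate every pair (each demand assigned to the nearer of the two):
  {South, East}: total = 1002
  {North, South}: total = 1092
  {North, East}: total = 1107
Best pair: {South, East} with total 1002.

{South, East}, total 1002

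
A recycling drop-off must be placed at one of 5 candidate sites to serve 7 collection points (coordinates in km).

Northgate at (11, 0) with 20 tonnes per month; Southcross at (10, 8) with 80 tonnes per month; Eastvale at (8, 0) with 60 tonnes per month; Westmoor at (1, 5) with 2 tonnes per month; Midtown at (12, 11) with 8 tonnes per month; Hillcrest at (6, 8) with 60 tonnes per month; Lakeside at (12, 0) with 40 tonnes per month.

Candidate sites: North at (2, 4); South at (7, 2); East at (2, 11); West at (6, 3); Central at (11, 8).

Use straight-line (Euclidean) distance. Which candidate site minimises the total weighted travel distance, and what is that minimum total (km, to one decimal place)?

Total weighted distance at each candidate:
  North (2, 4): total = 2215.9
  South (7, 2): total = 1436.4
  East (2, 11): total = 2706.4
  West (6, 3): total = 1504.3
  Central (11, 8): total = 1421.3
Minimum is at Central with total 1421.3 km.

Central, total 1421.3 km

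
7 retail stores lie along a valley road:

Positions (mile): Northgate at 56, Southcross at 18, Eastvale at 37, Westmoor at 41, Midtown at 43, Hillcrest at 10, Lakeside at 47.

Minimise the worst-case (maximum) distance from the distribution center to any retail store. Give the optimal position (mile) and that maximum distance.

location 33, max distance 23

The 1-center on a line is the midpoint of the two extreme points: leftmost at 10, rightmost at 56.
Optimal location = (10 + 56)/2 = 33; maximum distance = (56 − 10)/2 = 23.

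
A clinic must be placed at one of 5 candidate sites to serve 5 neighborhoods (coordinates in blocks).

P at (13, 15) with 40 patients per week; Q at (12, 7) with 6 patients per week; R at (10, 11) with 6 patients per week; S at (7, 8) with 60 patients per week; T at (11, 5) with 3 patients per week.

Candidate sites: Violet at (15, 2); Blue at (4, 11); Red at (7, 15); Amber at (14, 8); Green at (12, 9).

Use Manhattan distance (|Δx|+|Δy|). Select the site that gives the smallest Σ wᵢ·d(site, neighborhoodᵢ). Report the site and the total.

Green, total 691 blocks

Total weighted distance at each candidate:
  Violet (15, 2): total = 1593
  Blue (4, 11): total = 1027
  Red (7, 15): total = 822
  Amber (14, 8): total = 818
  Green (12, 9): total = 691
Minimum is at Green with total 691 blocks.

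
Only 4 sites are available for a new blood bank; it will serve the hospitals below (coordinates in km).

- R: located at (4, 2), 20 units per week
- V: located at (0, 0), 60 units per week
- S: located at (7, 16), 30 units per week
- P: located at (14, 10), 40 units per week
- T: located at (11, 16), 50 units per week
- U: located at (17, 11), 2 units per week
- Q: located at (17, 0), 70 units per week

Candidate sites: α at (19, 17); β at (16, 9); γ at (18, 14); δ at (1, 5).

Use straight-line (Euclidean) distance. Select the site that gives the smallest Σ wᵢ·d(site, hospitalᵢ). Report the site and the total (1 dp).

Total weighted distance at each candidate:
  α (19, 17): total = 4273.3
  β (16, 9): total = 2879.3
  γ (18, 14): total = 3651.5
  δ (1, 5): total = 3274.7
Minimum is at β with total 2879.3 km.

β, total 2879.3 km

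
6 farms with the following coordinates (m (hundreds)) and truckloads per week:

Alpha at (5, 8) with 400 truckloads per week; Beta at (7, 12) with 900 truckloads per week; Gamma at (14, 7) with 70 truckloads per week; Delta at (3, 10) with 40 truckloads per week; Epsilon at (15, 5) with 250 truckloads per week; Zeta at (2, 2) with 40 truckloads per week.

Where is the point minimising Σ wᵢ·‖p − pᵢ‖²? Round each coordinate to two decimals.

The minimiser of Σwᵢ‖p−pᵢ‖² is the weighted centroid p* = (Σwᵢpᵢ)/(Σwᵢ).
Σwᵢ = 1700.
Σwᵢxᵢ = 400·5 + 900·7 + 70·14 + 40·3 + 250·15 + 40·2 = 13230.
Σwᵢyᵢ = 400·8 + 900·12 + 70·7 + 40·10 + 250·5 + 40·2 = 16220.
x* = 13230/1700 = 7.78, y* = 16220/1700 = 9.54.

(7.78, 9.54)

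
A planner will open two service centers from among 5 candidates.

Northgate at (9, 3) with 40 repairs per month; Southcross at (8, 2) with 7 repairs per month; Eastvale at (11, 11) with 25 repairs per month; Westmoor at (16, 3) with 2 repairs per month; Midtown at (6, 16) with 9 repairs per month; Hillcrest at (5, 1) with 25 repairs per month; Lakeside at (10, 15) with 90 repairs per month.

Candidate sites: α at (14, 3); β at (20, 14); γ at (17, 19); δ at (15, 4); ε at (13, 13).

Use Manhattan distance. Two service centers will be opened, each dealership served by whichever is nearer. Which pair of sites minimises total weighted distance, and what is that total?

Evaluate every pair (each demand assigned to the nearer of the two):
  {α, ε}: total = 1168
  {δ, ε}: total = 1312
  {β, ε}: total = 1838
  {γ, ε}: total = 1838
  {α, γ}: total = 1919
  {α, β}: total = 1937
  {γ, δ}: total = 2063
  {β, δ}: total = 2081
  {α, δ}: total = 2432
  {β, γ}: total = 3194
Best pair: {α, ε} with total 1168.

{α, ε}, total 1168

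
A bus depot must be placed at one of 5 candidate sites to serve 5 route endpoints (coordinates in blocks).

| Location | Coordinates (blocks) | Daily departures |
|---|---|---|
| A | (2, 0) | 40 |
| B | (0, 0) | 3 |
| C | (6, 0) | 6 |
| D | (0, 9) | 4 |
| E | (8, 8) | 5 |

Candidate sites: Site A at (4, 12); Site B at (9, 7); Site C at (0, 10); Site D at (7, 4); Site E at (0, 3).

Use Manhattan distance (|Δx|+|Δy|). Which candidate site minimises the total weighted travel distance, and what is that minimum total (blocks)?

Site E, total 352 blocks

Total weighted distance at each candidate:
  Site A (4, 12): total = 760
  Site B (9, 7): total = 722
  Site C (0, 10): total = 660
  Site D (7, 4): total = 496
  Site E (0, 3): total = 352
Minimum is at Site E with total 352 blocks.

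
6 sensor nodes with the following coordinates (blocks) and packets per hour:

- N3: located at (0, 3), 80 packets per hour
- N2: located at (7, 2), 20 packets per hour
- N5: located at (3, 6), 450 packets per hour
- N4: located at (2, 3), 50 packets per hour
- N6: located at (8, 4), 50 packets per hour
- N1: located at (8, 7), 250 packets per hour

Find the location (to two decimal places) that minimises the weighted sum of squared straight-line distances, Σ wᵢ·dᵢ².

The minimiser of Σwᵢ‖p−pᵢ‖² is the weighted centroid p* = (Σwᵢpᵢ)/(Σwᵢ).
Σwᵢ = 900.
Σwᵢxᵢ = 80·0 + 20·7 + 450·3 + 50·2 + 50·8 + 250·8 = 3990.
Σwᵢyᵢ = 80·3 + 20·2 + 450·6 + 50·3 + 50·4 + 250·7 = 5080.
x* = 3990/900 = 4.43, y* = 5080/900 = 5.64.

(4.43, 5.64)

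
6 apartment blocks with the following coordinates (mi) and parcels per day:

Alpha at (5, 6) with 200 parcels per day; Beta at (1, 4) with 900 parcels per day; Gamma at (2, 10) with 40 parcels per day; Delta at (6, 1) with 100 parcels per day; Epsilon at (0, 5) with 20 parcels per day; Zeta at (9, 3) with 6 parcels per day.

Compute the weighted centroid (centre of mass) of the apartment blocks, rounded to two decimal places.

The minimiser of Σwᵢ‖p−pᵢ‖² is the weighted centroid p* = (Σwᵢpᵢ)/(Σwᵢ).
Σwᵢ = 1266.
Σwᵢxᵢ = 200·5 + 900·1 + 40·2 + 100·6 + 20·0 + 6·9 = 2634.
Σwᵢyᵢ = 200·6 + 900·4 + 40·10 + 100·1 + 20·5 + 6·3 = 5418.
x* = 2634/1266 = 2.08, y* = 5418/1266 = 4.28.

(2.08, 4.28)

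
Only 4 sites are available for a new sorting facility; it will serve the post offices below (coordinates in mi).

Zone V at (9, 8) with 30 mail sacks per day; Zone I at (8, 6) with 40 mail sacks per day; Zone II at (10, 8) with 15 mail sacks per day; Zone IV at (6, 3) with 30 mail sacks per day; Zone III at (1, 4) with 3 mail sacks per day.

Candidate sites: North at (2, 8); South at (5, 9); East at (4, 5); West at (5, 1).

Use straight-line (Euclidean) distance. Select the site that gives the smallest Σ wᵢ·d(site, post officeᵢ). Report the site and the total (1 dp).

East, total 534.8 mi

Total weighted distance at each candidate:
  North (2, 8): total = 787.4
  South (5, 9): total = 571.6
  East (4, 5): total = 534.8
  West (5, 1): total = 686.2
Minimum is at East with total 534.8 mi.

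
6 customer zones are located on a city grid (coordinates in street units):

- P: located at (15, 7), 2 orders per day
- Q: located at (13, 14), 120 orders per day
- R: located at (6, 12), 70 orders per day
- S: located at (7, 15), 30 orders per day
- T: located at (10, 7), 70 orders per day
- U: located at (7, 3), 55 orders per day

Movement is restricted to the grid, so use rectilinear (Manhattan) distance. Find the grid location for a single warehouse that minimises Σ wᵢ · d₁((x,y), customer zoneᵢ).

(10, 12)

Manhattan distance separates: Σwᵢ(|x−xᵢ|+|y−yᵢ|) = Σwᵢ|x−xᵢ| + Σwᵢ|y−yᵢ|, so x and y are optimised independently as 1-D weighted medians.
Total weight W = 347; half = 173.5.
x-coordinate, sorted with cumulative weight:
  x=6 (R, w=70) cum 70
  x=7 (S, w=30) cum 100
  x=7 (U, w=55) cum 155
  x=10 (T, w=70) cum 225  ← median
  x=13 (Q, w=120) cum 345
  x=15 (P, w=2) cum 347
⇒ x* = 10
y-coordinate, sorted with cumulative weight:
  y=3 (U, w=55) cum 55
  y=7 (P, w=2) cum 57
  y=7 (T, w=70) cum 127
  y=12 (R, w=70) cum 197  ← median
  y=14 (Q, w=120) cum 317
  y=15 (S, w=30) cum 347
⇒ y* = 12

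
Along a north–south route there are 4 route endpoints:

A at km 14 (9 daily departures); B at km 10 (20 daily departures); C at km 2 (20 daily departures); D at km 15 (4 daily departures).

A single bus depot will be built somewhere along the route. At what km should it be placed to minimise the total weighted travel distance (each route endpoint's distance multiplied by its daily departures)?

For a sum of weighted absolute distances on a line, the optimum is the weighted median (not the mean). Total weight W = 53; half-weight = 26.5.
Sort by position and accumulate weight:
  km 2 (C, w=20) → cum 20
  km 10 (B, w=20) → cum 40  ≥ 26.5 → median here
  km 14 (A, w=9) → cum 49
  km 15 (D, w=4) → cum 53
Optimal location: km 10.

x = 10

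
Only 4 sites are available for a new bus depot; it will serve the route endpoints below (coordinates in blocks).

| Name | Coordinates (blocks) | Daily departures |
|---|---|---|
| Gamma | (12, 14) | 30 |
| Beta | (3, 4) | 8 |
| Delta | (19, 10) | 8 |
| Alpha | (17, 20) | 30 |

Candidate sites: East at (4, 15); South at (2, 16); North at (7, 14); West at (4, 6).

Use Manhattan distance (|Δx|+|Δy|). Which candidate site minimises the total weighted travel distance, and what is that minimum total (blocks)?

Total weighted distance at each candidate:
  East (4, 15): total = 1066
  South (2, 16): total = 1218
  North (7, 14): total = 870
  West (4, 6): total = 1466
Minimum is at North with total 870 blocks.

North, total 870 blocks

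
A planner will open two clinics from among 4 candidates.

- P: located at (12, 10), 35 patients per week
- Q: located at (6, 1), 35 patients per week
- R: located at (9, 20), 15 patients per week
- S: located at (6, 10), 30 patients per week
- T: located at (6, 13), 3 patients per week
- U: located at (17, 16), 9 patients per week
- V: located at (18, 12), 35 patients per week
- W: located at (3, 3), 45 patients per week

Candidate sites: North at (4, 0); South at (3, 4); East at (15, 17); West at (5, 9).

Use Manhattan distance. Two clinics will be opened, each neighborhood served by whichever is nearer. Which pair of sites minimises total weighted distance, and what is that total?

{South, East}, total 1353

Evaluate every pair (each demand assigned to the nearer of the two):
  {South, East}: total = 1353
  {East, West}: total = 1472
  {North, East}: total = 1476
  {South, West}: total = 1566
  {North, West}: total = 1596
  {North, South}: total = 2350
Best pair: {South, East} with total 1353.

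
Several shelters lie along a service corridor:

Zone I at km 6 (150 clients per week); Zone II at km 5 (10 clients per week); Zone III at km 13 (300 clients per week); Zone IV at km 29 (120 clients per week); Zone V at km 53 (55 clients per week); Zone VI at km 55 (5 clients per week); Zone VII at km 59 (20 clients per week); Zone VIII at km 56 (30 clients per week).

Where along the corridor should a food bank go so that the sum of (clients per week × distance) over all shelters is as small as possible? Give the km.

For a sum of weighted absolute distances on a line, the optimum is the weighted median (not the mean). Total weight W = 690; half-weight = 345.
Sort by position and accumulate weight:
  km 5 (Zone II, w=10) → cum 10
  km 6 (Zone I, w=150) → cum 160
  km 13 (Zone III, w=300) → cum 460  ≥ 345 → median here
  km 29 (Zone IV, w=120) → cum 580
  km 53 (Zone V, w=55) → cum 635
  km 55 (Zone VI, w=5) → cum 640
  km 56 (Zone VIII, w=30) → cum 670
  km 59 (Zone VII, w=20) → cum 690
Optimal location: km 13.

x = 13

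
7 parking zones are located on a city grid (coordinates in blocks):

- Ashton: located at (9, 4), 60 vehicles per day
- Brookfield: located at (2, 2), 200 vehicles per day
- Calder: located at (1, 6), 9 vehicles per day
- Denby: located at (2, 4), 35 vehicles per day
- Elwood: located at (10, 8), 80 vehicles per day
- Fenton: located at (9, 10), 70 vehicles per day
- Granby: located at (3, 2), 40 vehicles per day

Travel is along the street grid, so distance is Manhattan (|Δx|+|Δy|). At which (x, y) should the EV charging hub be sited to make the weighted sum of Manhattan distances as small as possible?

Manhattan distance separates: Σwᵢ(|x−xᵢ|+|y−yᵢ|) = Σwᵢ|x−xᵢ| + Σwᵢ|y−yᵢ|, so x and y are optimised independently as 1-D weighted medians.
Total weight W = 494; half = 247.
x-coordinate, sorted with cumulative weight:
  x=1 (Calder, w=9) cum 9
  x=2 (Brookfield, w=200) cum 209
  x=2 (Denby, w=35) cum 244
  x=3 (Granby, w=40) cum 284  ← median
  x=9 (Ashton, w=60) cum 344
  x=9 (Fenton, w=70) cum 414
  x=10 (Elwood, w=80) cum 494
⇒ x* = 3
y-coordinate, sorted with cumulative weight:
  y=2 (Brookfield, w=200) cum 200
  y=2 (Granby, w=40) cum 240
  y=4 (Ashton, w=60) cum 300  ← median
  y=4 (Denby, w=35) cum 335
  y=6 (Calder, w=9) cum 344
  y=8 (Elwood, w=80) cum 424
  y=10 (Fenton, w=70) cum 494
⇒ y* = 4

(3, 4)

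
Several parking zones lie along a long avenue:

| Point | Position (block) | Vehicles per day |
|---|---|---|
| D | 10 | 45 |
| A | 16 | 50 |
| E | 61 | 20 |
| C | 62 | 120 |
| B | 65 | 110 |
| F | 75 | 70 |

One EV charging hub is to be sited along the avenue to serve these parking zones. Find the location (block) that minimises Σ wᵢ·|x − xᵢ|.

x = 62

For a sum of weighted absolute distances on a line, the optimum is the weighted median (not the mean). Total weight W = 415; half-weight = 207.5.
Sort by position and accumulate weight:
  block 10 (D, w=45) → cum 45
  block 16 (A, w=50) → cum 95
  block 61 (E, w=20) → cum 115
  block 62 (C, w=120) → cum 235  ≥ 207.5 → median here
  block 65 (B, w=110) → cum 345
  block 75 (F, w=70) → cum 415
Optimal location: block 62.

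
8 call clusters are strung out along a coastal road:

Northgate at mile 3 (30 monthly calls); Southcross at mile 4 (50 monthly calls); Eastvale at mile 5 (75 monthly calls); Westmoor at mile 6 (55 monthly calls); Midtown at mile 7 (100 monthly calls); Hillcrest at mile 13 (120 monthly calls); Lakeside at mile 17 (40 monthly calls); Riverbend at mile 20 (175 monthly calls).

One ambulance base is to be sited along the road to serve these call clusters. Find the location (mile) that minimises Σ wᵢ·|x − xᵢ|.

x = 13

For a sum of weighted absolute distances on a line, the optimum is the weighted median (not the mean). Total weight W = 645; half-weight = 322.5.
Sort by position and accumulate weight:
  mile 3 (Northgate, w=30) → cum 30
  mile 4 (Southcross, w=50) → cum 80
  mile 5 (Eastvale, w=75) → cum 155
  mile 6 (Westmoor, w=55) → cum 210
  mile 7 (Midtown, w=100) → cum 310
  mile 13 (Hillcrest, w=120) → cum 430  ≥ 322.5 → median here
  mile 17 (Lakeside, w=40) → cum 470
  mile 20 (Riverbend, w=175) → cum 645
Optimal location: mile 13.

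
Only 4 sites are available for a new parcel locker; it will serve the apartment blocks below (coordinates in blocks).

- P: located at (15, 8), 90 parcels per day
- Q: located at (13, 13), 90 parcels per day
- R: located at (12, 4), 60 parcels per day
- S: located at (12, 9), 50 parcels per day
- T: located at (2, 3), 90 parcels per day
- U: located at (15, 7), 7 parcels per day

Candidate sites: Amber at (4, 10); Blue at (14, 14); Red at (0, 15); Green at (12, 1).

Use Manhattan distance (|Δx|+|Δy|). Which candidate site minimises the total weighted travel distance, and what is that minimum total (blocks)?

Green, total 3793 blocks

Total weighted distance at each candidate:
  Amber (4, 10): total = 4448
  Blue (14, 14): total = 4006
  Red (0, 15): total = 7031
  Green (12, 1): total = 3793
Minimum is at Green with total 3793 blocks.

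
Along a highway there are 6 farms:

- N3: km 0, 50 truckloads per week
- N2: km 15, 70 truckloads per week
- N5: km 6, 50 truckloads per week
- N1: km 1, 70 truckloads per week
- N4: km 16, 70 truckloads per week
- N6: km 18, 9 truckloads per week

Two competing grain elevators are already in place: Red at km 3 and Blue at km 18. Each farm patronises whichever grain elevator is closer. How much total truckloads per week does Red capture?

The indifferent point is the midpoint (3+18)/2 = 10.5; farms left of it (closer to Red at 3) go to Red, those right go to Blue.
  N3 at 0 (w=50) → Red
  N1 at 1 (w=70) → Red
  N5 at 6 (w=50) → Red
  N2 at 15 (w=70) → Blue
  N4 at 16 (w=70) → Blue
  N6 at 18 (w=9) → Blue
Red captures 170; Blue captures 149.

170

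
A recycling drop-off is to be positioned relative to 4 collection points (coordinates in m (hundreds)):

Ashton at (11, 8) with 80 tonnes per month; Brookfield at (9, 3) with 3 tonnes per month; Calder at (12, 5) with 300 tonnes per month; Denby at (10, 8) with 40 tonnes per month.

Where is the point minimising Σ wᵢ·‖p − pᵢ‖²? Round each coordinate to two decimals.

(11.60, 5.84)

The minimiser of Σwᵢ‖p−pᵢ‖² is the weighted centroid p* = (Σwᵢpᵢ)/(Σwᵢ).
Σwᵢ = 423.
Σwᵢxᵢ = 80·11 + 3·9 + 300·12 + 40·10 = 4907.
Σwᵢyᵢ = 80·8 + 3·3 + 300·5 + 40·8 = 2469.
x* = 4907/423 = 11.60, y* = 2469/423 = 5.84.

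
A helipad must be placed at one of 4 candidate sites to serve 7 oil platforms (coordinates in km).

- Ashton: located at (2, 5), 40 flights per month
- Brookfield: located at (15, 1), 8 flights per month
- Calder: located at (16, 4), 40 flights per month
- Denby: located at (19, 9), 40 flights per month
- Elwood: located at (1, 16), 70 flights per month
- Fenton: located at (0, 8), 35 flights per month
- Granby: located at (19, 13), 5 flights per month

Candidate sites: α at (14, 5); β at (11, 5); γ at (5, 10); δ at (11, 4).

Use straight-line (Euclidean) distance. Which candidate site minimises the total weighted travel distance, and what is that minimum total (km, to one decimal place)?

Total weighted distance at each candidate:
  α (14, 5): total = 2598.9
  β (11, 5): total = 2463.2
  γ (5, 10): total = 2168.3
  δ (11, 4): total = 2542.9
Minimum is at γ with total 2168.3 km.

γ, total 2168.3 km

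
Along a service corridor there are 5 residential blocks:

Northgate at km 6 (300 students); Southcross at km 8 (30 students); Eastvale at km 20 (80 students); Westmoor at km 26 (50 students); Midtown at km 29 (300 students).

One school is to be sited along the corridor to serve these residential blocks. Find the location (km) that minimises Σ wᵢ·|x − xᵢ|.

For a sum of weighted absolute distances on a line, the optimum is the weighted median (not the mean). Total weight W = 760; half-weight = 380.
Sort by position and accumulate weight:
  km 6 (Northgate, w=300) → cum 300
  km 8 (Southcross, w=30) → cum 330
  km 20 (Eastvale, w=80) → cum 410  ≥ 380 → median here
  km 26 (Westmoor, w=50) → cum 460
  km 29 (Midtown, w=300) → cum 760
Optimal location: km 20.

x = 20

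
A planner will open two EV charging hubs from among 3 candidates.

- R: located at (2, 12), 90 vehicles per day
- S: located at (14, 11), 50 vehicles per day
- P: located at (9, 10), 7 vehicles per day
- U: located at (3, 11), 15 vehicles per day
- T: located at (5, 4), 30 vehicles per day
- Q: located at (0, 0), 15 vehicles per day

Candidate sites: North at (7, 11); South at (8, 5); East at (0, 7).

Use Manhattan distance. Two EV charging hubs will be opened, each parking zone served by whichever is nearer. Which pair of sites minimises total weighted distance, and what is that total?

{North, South}, total 1286

Evaluate every pair (each demand assigned to the nearer of the two):
  {North, South}: total = 1286
  {North, East}: total = 1316
  {South, East}: total = 1602
Best pair: {North, South} with total 1286.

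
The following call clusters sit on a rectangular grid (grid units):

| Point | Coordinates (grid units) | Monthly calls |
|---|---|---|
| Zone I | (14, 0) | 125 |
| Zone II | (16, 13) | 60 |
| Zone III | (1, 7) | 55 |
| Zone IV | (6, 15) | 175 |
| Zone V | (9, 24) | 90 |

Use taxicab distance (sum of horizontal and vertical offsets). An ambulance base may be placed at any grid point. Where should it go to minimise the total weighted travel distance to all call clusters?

Manhattan distance separates: Σwᵢ(|x−xᵢ|+|y−yᵢ|) = Σwᵢ|x−xᵢ| + Σwᵢ|y−yᵢ|, so x and y are optimised independently as 1-D weighted medians.
Total weight W = 505; half = 252.5.
x-coordinate, sorted with cumulative weight:
  x=1 (Zone III, w=55) cum 55
  x=6 (Zone IV, w=175) cum 230
  x=9 (Zone V, w=90) cum 320  ← median
  x=14 (Zone I, w=125) cum 445
  x=16 (Zone II, w=60) cum 505
⇒ x* = 9
y-coordinate, sorted with cumulative weight:
  y=0 (Zone I, w=125) cum 125
  y=7 (Zone III, w=55) cum 180
  y=13 (Zone II, w=60) cum 240
  y=15 (Zone IV, w=175) cum 415  ← median
  y=24 (Zone V, w=90) cum 505
⇒ y* = 15

(9, 15)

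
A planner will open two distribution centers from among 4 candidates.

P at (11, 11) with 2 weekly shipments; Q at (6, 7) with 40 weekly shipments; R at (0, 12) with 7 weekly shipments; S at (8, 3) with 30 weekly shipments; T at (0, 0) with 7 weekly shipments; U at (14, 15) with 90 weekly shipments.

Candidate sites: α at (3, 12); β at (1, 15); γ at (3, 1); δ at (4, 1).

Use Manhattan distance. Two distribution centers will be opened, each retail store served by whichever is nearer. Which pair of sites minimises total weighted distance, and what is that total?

Evaluate every pair (each demand assigned to the nearer of the two):
  {β, δ}: total = 1761
  {β, γ}: total = 1824
  {α, δ}: total = 1834
  {α, γ}: total = 1857
  {α, β}: total = 2054
  {γ, δ}: total = 2820
Best pair: {β, δ} with total 1761.

{β, δ}, total 1761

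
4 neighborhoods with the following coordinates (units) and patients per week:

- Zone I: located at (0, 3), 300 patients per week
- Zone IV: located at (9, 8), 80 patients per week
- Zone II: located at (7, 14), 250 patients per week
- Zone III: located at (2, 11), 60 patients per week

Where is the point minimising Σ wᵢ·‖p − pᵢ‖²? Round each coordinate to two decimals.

(3.75, 8.26)

The minimiser of Σwᵢ‖p−pᵢ‖² is the weighted centroid p* = (Σwᵢpᵢ)/(Σwᵢ).
Σwᵢ = 690.
Σwᵢxᵢ = 300·0 + 80·9 + 250·7 + 60·2 = 2590.
Σwᵢyᵢ = 300·3 + 80·8 + 250·14 + 60·11 = 5700.
x* = 2590/690 = 3.75, y* = 5700/690 = 8.26.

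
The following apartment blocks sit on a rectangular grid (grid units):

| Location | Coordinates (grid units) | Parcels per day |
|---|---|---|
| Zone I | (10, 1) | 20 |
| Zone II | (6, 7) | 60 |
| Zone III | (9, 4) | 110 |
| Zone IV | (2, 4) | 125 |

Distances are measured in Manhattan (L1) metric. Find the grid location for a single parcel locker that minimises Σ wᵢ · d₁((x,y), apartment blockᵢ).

(6, 4)

Manhattan distance separates: Σwᵢ(|x−xᵢ|+|y−yᵢ|) = Σwᵢ|x−xᵢ| + Σwᵢ|y−yᵢ|, so x and y are optimised independently as 1-D weighted medians.
Total weight W = 315; half = 157.5.
x-coordinate, sorted with cumulative weight:
  x=2 (Zone IV, w=125) cum 125
  x=6 (Zone II, w=60) cum 185  ← median
  x=9 (Zone III, w=110) cum 295
  x=10 (Zone I, w=20) cum 315
⇒ x* = 6
y-coordinate, sorted with cumulative weight:
  y=1 (Zone I, w=20) cum 20
  y=4 (Zone III, w=110) cum 130
  y=4 (Zone IV, w=125) cum 255  ← median
  y=7 (Zone II, w=60) cum 315
⇒ y* = 4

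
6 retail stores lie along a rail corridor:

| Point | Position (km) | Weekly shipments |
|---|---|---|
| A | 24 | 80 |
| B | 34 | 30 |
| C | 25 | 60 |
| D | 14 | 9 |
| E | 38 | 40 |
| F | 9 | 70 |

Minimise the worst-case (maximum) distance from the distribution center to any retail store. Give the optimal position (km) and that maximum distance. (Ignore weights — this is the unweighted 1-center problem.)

location 23.5, max distance 14.5

The 1-center on a line is the midpoint of the two extreme points: leftmost at 9, rightmost at 38.
Optimal location = (9 + 38)/2 = 23.5; maximum distance = (38 − 9)/2 = 14.5.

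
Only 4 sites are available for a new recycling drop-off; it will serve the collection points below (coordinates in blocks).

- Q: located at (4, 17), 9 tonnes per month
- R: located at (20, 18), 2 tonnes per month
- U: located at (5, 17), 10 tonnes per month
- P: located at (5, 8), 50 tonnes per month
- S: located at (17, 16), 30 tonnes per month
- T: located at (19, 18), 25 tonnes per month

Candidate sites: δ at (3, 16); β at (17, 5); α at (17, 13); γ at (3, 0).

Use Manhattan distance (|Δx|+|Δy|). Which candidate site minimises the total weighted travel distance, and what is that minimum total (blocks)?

Total weighted distance at each candidate:
  δ (3, 16): total = 1456
  β (17, 5): total = 1952
  α (17, 13): total = 1444
  γ (3, 0): total = 2672
Minimum is at α with total 1444 blocks.

α, total 1444 blocks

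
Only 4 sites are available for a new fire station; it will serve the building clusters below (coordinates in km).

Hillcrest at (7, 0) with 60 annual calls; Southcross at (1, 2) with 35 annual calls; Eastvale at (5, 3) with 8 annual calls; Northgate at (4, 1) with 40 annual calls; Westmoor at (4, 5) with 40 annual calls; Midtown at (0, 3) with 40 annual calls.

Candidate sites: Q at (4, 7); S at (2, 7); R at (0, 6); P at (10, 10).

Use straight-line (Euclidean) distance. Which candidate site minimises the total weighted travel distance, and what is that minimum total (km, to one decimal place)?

Q, total 1240.3 km

Total weighted distance at each candidate:
  Q (4, 7): total = 1240.3
  S (2, 7): total = 1279.6
  R (0, 6): total = 1285.2
  P (10, 10): total = 2350.0
Minimum is at Q with total 1240.3 km.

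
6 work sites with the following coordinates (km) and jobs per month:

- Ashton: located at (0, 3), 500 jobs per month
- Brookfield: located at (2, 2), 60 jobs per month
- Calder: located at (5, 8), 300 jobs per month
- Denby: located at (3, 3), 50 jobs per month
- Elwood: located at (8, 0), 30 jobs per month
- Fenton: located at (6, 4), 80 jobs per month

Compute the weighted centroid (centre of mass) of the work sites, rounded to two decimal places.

(2.44, 4.40)

The minimiser of Σwᵢ‖p−pᵢ‖² is the weighted centroid p* = (Σwᵢpᵢ)/(Σwᵢ).
Σwᵢ = 1020.
Σwᵢxᵢ = 500·0 + 60·2 + 300·5 + 50·3 + 30·8 + 80·6 = 2490.
Σwᵢyᵢ = 500·3 + 60·2 + 300·8 + 50·3 + 30·0 + 80·4 = 4490.
x* = 2490/1020 = 2.44, y* = 4490/1020 = 4.40.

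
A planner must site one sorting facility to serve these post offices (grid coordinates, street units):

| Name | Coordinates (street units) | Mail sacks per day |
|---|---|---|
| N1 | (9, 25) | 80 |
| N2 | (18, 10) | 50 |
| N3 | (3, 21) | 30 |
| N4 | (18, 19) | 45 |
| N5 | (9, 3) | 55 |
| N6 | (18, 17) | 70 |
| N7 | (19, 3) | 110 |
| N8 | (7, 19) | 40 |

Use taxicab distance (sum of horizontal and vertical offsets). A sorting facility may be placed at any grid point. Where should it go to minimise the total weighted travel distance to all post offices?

Manhattan distance separates: Σwᵢ(|x−xᵢ|+|y−yᵢ|) = Σwᵢ|x−xᵢ| + Σwᵢ|y−yᵢ|, so x and y are optimised independently as 1-D weighted medians.
Total weight W = 480; half = 240.
x-coordinate, sorted with cumulative weight:
  x=3 (N3, w=30) cum 30
  x=7 (N8, w=40) cum 70
  x=9 (N1, w=80) cum 150
  x=9 (N5, w=55) cum 205
  x=18 (N2, w=50) cum 255  ← median
  x=18 (N4, w=45) cum 300
  x=18 (N6, w=70) cum 370
  x=19 (N7, w=110) cum 480
⇒ x* = 18
y-coordinate, sorted with cumulative weight:
  y=3 (N5, w=55) cum 55
  y=3 (N7, w=110) cum 165
  y=10 (N2, w=50) cum 215
  y=17 (N6, w=70) cum 285  ← median
  y=19 (N4, w=45) cum 330
  y=19 (N8, w=40) cum 370
  y=21 (N3, w=30) cum 400
  y=25 (N1, w=80) cum 480
⇒ y* = 17

(18, 17)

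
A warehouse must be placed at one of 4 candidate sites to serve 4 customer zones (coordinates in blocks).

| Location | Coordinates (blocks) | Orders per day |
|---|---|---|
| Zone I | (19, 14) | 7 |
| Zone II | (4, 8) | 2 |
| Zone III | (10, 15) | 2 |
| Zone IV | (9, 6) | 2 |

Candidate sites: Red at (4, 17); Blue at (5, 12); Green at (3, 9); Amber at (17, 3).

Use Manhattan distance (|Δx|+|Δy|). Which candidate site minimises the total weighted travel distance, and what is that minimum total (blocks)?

Total weighted distance at each candidate:
  Red (4, 17): total = 192
  Blue (5, 12): total = 158
  Green (3, 9): total = 195
  Amber (17, 3): total = 187
Minimum is at Blue with total 158 blocks.

Blue, total 158 blocks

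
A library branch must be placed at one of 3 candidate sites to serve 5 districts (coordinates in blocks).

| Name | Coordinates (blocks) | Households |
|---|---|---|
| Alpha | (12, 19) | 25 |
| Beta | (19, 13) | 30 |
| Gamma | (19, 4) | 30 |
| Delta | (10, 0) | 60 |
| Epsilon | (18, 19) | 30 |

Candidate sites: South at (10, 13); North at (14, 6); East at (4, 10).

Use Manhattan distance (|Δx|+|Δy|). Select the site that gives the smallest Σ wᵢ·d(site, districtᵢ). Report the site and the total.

Total weighted distance at each candidate:
  South (10, 13): total = 2210
  North (14, 6): total = 2055
  East (4, 10): total = 3245
Minimum is at North with total 2055 blocks.

North, total 2055 blocks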